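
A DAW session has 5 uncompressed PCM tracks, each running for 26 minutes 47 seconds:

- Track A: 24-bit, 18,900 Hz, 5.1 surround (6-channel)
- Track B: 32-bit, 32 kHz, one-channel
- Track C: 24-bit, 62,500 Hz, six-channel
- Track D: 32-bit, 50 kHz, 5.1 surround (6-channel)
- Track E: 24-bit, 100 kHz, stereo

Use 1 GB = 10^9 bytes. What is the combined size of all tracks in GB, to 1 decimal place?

5.5 GB

26 minutes 47 seconds = 1,607 s.
Track A: 18,900 × 1,607 × 3 × 6 = 546,701,400 bytes.
Track B: 32,000 × 1,607 × 4 × 1 = 205,696,000 bytes.
Track C: 62,500 × 1,607 × 3 × 6 = 1,807,875,000 bytes.
Track D: 50,000 × 1,607 × 4 × 6 = 1,928,400,000 bytes.
Track E: 100,000 × 1,607 × 3 × 2 = 964,200,000 bytes.
Total = 5,452,872,400 bytes = 5.5 GB.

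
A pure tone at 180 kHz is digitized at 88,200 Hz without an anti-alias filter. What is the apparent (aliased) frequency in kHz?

Nyquist = 88,200/2 = 44,100 Hz; 180,000 Hz exceeds it.
Alias = |180,000 − 2×88,200| = |180,000 − 176,400| = 3,600 Hz = 3.6 kHz.

3.6 kHz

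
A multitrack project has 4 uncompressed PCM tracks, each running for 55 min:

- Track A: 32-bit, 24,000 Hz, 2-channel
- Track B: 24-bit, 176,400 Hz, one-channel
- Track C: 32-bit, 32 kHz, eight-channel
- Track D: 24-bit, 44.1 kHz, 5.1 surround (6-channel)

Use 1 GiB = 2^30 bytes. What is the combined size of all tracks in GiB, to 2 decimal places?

55 min = 3,300 s.
Track A: 24,000 × 3,300 × 4 × 2 = 633,600,000 bytes.
Track B: 176,400 × 3,300 × 3 × 1 = 1,746,360,000 bytes.
Track C: 32,000 × 3,300 × 4 × 8 = 3,379,200,000 bytes.
Track D: 44,100 × 3,300 × 3 × 6 = 2,619,540,000 bytes.
Total = 8,378,700,000 bytes = 7.80 GiB.

7.80 GiB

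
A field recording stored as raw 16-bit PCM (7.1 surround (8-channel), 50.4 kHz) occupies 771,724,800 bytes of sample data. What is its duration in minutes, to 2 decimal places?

Byte rate = 50,400 × 2 × 8 = 806,400 bytes/s.
Duration = 771,724,800 / 806,400 = 957 s.
957 s / 60 = 15.95 minutes.

15.95 minutes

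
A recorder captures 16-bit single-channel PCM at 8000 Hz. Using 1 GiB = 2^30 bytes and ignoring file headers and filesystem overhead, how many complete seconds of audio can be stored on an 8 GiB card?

536,870 seconds

Uncompressed byte rate = 8,000 × 2 × 1 = 16,000 bytes/s.
Capacity = 8 × 1,073,741,824 = 8,589,934,592 bytes.
8,589,934,592 / 16,000 ≈ 536870.91 s → 536,870 seconds.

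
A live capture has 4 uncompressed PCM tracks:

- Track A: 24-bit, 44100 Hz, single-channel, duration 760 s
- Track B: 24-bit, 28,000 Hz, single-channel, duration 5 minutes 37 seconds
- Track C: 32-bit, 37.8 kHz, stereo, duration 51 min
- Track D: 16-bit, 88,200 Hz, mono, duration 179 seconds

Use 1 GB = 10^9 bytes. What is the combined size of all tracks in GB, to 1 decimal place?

Track A: 44,100 × 760 × 3 × 1 = 100,548,000 bytes.
Track B: 5 minutes 37 seconds = 337 s; 28,000 × 337 × 3 × 1 = 28,308,000 bytes.
Track C: 51 min = 3,060 s; 37,800 × 3,060 × 4 × 2 = 925,344,000 bytes.
Track D: 88,200 × 179 × 2 × 1 = 31,575,600 bytes.
Total = 1,085,775,600 bytes = 1.1 GB.

1.1 GB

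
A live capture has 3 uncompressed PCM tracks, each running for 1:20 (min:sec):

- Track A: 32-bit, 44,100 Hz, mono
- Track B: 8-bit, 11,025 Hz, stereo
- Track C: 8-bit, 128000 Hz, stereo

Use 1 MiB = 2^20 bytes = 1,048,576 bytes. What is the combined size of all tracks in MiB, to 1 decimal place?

34.7 MiB

1:20 (min:sec) = 80 s.
Track A: 44,100 × 80 × 4 × 1 = 14,112,000 bytes.
Track B: 11,025 × 80 × 1 × 2 = 1,764,000 bytes.
Track C: 128,000 × 80 × 1 × 2 = 20,480,000 bytes.
Total = 36,356,000 bytes = 34.7 MiB.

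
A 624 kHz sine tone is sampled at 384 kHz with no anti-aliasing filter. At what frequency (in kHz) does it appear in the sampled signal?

Nyquist = 384,000/2 = 192,000 Hz; 624,000 Hz exceeds it.
Alias = |624,000 − 2×384,000| = |624,000 − 768,000| = 144,000 Hz = 144 kHz.

144 kHz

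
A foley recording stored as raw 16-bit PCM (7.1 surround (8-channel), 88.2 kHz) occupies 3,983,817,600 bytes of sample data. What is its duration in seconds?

Byte rate = 88,200 × 2 × 8 = 1,411,200 bytes/s.
Duration = 3,983,817,600 / 1,411,200 = 2,823 s.

2,823 seconds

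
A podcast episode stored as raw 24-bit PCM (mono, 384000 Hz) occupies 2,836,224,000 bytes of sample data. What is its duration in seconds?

Byte rate = 384,000 × 3 × 1 = 1,152,000 bytes/s.
Duration = 2,836,224,000 / 1,152,000 = 2,462 s.

2,462 seconds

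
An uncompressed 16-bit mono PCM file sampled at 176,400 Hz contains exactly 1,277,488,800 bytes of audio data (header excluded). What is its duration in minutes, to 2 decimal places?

60.35 minutes

Byte rate = 176,400 × 2 × 1 = 352,800 bytes/s.
Duration = 1,277,488,800 / 352,800 = 3,621 s.
3,621 s / 60 = 60.35 minutes.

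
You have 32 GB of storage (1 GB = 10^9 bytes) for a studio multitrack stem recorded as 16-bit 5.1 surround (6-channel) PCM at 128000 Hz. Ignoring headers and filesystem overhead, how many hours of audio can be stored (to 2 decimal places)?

Uncompressed byte rate = 128,000 × 2 × 6 = 1,536,000 bytes/s.
Capacity = 32 × 1,000,000,000 = 32,000,000,000 bytes.
32,000,000,000 / 1,536,000 ≈ 20833.33 s → 5.79 hours.

5.79 hours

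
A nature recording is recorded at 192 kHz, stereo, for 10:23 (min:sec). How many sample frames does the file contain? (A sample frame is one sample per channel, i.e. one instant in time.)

10:23 (min:sec) = 623 s.
192,000 samples/s × 623 s = 119,616,000 frames.

119,616,000 sample frames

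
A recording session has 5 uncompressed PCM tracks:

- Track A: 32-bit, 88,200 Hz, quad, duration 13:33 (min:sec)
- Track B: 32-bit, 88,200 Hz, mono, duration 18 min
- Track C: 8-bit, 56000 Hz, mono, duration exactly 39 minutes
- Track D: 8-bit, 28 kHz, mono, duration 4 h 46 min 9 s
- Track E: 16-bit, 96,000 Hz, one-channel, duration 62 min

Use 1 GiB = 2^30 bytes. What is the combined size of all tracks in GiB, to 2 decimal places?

2.66 GiB

Track A: 13:33 (min:sec) = 813 s; 88,200 × 813 × 4 × 4 = 1,147,305,600 bytes.
Track B: 18 min = 1,080 s; 88,200 × 1,080 × 4 × 1 = 381,024,000 bytes.
Track C: exactly 39 minutes = 2,340 s; 56,000 × 2,340 × 1 × 1 = 131,040,000 bytes.
Track D: 4 h 46 min 9 s = 17,169 s; 28,000 × 17,169 × 1 × 1 = 480,732,000 bytes.
Track E: 62 min = 3,720 s; 96,000 × 3,720 × 2 × 1 = 714,240,000 bytes.
Total = 2,854,341,600 bytes = 2.66 GiB.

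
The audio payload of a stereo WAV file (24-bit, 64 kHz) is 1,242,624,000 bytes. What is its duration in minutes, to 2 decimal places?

53.93 minutes

Byte rate = 64,000 × 3 × 2 = 384,000 bytes/s.
Duration = 1,242,624,000 / 384,000 = 3,236 s.
3,236 s / 60 = 53.93 minutes.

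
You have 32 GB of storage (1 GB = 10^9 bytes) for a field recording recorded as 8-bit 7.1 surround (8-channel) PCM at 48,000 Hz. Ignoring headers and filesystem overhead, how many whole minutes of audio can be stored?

Uncompressed byte rate = 48,000 × 1 × 8 = 384,000 bytes/s.
Capacity = 32 × 1,000,000,000 = 32,000,000,000 bytes.
32,000,000,000 / 384,000 ≈ 83333.33 s → 1,388 minutes.

1,388 minutes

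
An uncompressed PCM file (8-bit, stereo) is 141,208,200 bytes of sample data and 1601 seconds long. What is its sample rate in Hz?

44,100 Hz

Bytes = sample_rate × seconds × bytes_per_sample × channels.
sample_rate = 141,208,200 / (1,601 × 1 × 2) = 141,208,200 / 3,202 = 44,100 Hz.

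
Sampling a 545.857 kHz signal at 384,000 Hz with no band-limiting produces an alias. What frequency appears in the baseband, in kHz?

Nyquist = 384,000/2 = 192,000 Hz; 545,857 Hz exceeds it.
Alias = |545,857 − 1×384,000| = |545,857 − 384,000| = 161,857 Hz = 161.857 kHz.

161.857 kHz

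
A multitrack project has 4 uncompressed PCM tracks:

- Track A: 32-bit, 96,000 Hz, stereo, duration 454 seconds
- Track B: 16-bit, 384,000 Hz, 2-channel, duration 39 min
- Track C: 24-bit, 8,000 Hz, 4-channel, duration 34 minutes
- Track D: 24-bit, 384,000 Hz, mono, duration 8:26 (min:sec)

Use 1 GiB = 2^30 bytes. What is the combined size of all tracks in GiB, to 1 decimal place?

4.4 GiB

Track A: 96,000 × 454 × 4 × 2 = 348,672,000 bytes.
Track B: 39 min = 2,340 s; 384,000 × 2,340 × 2 × 2 = 3,594,240,000 bytes.
Track C: 34 minutes = 2,040 s; 8,000 × 2,040 × 3 × 4 = 195,840,000 bytes.
Track D: 8:26 (min:sec) = 506 s; 384,000 × 506 × 3 × 1 = 582,912,000 bytes.
Total = 4,721,664,000 bytes = 4.4 GiB.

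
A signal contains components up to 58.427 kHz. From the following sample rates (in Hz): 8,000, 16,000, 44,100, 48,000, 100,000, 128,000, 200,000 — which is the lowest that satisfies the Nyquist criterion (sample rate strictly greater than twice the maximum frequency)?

Need sample rate > 2 × 58,427 = 116,854 Hz.
Lowest listed rate above 116,854 Hz is 128,000 Hz.

128,000 Hz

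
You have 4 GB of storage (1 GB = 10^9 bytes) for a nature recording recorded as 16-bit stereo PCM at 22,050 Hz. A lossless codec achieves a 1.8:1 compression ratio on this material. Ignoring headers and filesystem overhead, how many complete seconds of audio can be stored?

Uncompressed byte rate = 22,050 × 2 × 2 = 88,200 bytes/s.
After 1.8:1 compression, effective rate ≈ 49000 bytes/s.
Capacity = 4 × 1,000,000,000 = 4,000,000,000 bytes.
4,000,000,000 / effective rate ≈ 81632.65 s → 81,632 seconds.

81,632 seconds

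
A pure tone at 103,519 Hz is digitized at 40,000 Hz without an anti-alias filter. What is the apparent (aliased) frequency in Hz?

Nyquist = 40,000/2 = 20,000 Hz; 103,519 Hz exceeds it.
Alias = |103,519 − 3×40,000| = |103,519 − 120,000| = 16,481 Hz.

16,481 Hz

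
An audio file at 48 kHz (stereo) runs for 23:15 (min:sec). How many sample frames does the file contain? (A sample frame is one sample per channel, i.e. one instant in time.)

23:15 (min:sec) = 1,395 s.
48,000 samples/s × 1,395 s = 66,960,000 frames.

66,960,000 sample frames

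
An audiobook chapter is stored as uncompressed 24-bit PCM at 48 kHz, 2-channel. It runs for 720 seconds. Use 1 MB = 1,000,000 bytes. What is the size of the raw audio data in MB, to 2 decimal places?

Bytes = 48,000 samples/s × 720 s × 3 bytes/sample × 2 ch = 207,360,000 bytes.
207,360,000 / 1,000,000 = 207.36 MB.

207.36 MB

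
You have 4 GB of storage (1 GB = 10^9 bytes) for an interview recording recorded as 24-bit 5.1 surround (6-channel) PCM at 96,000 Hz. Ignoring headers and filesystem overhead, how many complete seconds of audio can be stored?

2,314 seconds

Uncompressed byte rate = 96,000 × 3 × 6 = 1,728,000 bytes/s.
Capacity = 4 × 1,000,000,000 = 4,000,000,000 bytes.
4,000,000,000 / 1,728,000 ≈ 2314.81 s → 2,314 seconds.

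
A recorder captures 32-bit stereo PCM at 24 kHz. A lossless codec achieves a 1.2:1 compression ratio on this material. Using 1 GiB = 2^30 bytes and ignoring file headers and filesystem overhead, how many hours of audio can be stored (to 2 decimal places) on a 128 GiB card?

238.61 hours

Uncompressed byte rate = 24,000 × 4 × 2 = 192,000 bytes/s.
After 1.2:1 compression, effective rate ≈ 160000 bytes/s.
Capacity = 128 × 1,073,741,824 = 137,438,953,472 bytes.
137,438,953,472 / effective rate ≈ 858993.46 s → 238.61 hours.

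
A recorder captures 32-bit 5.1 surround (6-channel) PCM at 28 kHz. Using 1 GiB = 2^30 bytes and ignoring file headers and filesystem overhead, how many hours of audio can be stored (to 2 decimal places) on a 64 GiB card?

Uncompressed byte rate = 28,000 × 4 × 6 = 672,000 bytes/s.
Capacity = 64 × 1,073,741,824 = 68,719,476,736 bytes.
68,719,476,736 / 672,000 ≈ 102261.13 s → 28.41 hours.

28.41 hours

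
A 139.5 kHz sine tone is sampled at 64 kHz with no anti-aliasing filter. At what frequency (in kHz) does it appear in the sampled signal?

Nyquist = 64,000/2 = 32,000 Hz; 139,500 Hz exceeds it.
Alias = |139,500 − 2×64,000| = |139,500 − 128,000| = 11,500 Hz = 11.5 kHz.

11.5 kHz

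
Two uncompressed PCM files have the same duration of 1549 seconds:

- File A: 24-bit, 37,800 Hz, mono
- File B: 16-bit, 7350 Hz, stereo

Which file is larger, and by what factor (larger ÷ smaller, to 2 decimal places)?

File A: 37,800 × 3 × 1 = 113,400 bytes/s.
File B: 7,350 × 2 × 2 = 29,400 bytes/s.
File A is larger; ratio = 175,656,600 / 45,540,600 = 3.86.

File A, by a factor of 3.86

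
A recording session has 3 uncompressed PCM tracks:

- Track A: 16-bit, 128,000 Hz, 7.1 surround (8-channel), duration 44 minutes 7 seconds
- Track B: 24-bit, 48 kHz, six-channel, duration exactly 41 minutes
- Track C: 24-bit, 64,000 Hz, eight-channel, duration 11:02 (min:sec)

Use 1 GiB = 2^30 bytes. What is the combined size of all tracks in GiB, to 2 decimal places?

Track A: 44 minutes 7 seconds = 2,647 s; 128,000 × 2,647 × 2 × 8 = 5,421,056,000 bytes.
Track B: exactly 41 minutes = 2,460 s; 48,000 × 2,460 × 3 × 6 = 2,125,440,000 bytes.
Track C: 11:02 (min:sec) = 662 s; 64,000 × 662 × 3 × 8 = 1,016,832,000 bytes.
Total = 8,563,328,000 bytes = 7.98 GiB.

7.98 GiB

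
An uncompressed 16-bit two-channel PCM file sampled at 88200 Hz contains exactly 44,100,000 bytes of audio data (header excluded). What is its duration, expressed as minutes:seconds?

Byte rate = 88,200 × 2 × 2 = 352,800 bytes/s.
Duration = 44,100,000 / 352,800 = 125 s.
125 s = 2:05.

2:05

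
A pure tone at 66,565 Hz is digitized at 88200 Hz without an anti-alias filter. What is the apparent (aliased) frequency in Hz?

Nyquist = 88,200/2 = 44,100 Hz; 66,565 Hz exceeds it.
Alias = |66,565 − 1×88,200| = |66,565 − 88,200| = 21,635 Hz.

21,635 Hz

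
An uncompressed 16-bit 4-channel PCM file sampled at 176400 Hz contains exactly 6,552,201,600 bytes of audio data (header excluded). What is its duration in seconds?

4,643 seconds

Byte rate = 176,400 × 2 × 4 = 1,411,200 bytes/s.
Duration = 6,552,201,600 / 1,411,200 = 4,643 s.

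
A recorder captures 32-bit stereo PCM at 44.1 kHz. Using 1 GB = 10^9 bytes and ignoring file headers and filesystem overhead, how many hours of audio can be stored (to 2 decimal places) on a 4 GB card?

3.15 hours

Uncompressed byte rate = 44,100 × 4 × 2 = 352,800 bytes/s.
Capacity = 4 × 1,000,000,000 = 4,000,000,000 bytes.
4,000,000,000 / 352,800 ≈ 11337.87 s → 3.15 hours.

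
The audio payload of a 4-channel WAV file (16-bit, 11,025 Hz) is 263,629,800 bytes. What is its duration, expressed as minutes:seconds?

Byte rate = 11,025 × 2 × 4 = 88,200 bytes/s.
Duration = 263,629,800 / 88,200 = 2,989 s.
2,989 s = 49:49.

49:49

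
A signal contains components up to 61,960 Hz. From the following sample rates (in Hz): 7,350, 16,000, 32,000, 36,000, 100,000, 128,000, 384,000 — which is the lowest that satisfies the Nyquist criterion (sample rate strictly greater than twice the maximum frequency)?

Need sample rate > 2 × 61,960 = 123,920 Hz.
Lowest listed rate above 123,920 Hz is 128,000 Hz.

128,000 Hz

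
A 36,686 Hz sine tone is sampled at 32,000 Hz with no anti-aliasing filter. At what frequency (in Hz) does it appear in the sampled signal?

Nyquist = 32,000/2 = 16,000 Hz; 36,686 Hz exceeds it.
Alias = |36,686 − 1×32,000| = |36,686 − 32,000| = 4,686 Hz.

4,686 Hz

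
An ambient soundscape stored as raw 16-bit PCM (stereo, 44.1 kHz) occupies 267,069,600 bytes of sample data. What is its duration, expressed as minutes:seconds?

25:14

Byte rate = 44,100 × 2 × 2 = 176,400 bytes/s.
Duration = 267,069,600 / 176,400 = 1,514 s.
1,514 s = 25:14.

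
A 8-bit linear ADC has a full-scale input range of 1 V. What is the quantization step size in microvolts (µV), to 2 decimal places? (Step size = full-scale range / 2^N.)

1 V / 2^8 = 1 / 256 V = 3906.25 µV.

3906.25 µV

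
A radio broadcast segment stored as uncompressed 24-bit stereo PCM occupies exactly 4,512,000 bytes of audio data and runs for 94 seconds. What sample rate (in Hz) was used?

Bytes = sample_rate × seconds × bytes_per_sample × channels.
sample_rate = 4,512,000 / (94 × 3 × 2) = 4,512,000 / 564 = 8,000 Hz.

8,000 Hz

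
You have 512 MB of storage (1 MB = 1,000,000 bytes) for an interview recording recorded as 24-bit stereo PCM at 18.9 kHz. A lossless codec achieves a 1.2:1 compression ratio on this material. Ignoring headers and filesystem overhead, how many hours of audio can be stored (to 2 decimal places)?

Uncompressed byte rate = 18,900 × 3 × 2 = 113,400 bytes/s.
After 1.2:1 compression, effective rate ≈ 94500 bytes/s.
Capacity = 512 × 1,000,000 = 512,000,000 bytes.
512,000,000 / effective rate ≈ 5417.99 s → 1.50 hours.

1.50 hours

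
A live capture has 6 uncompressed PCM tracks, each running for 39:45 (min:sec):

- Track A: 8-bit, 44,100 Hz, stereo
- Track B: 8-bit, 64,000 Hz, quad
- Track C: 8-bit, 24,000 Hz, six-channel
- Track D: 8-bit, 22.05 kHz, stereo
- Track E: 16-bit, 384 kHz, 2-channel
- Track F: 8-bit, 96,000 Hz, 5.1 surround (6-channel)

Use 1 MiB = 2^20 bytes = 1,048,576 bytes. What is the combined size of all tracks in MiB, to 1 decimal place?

39:45 (min:sec) = 2,385 s.
Track A: 44,100 × 2,385 × 1 × 2 = 210,357,000 bytes.
Track B: 64,000 × 2,385 × 1 × 4 = 610,560,000 bytes.
Track C: 24,000 × 2,385 × 1 × 6 = 343,440,000 bytes.
Track D: 22,050 × 2,385 × 1 × 2 = 105,178,500 bytes.
Track E: 384,000 × 2,385 × 2 × 2 = 3,663,360,000 bytes.
Track F: 96,000 × 2,385 × 1 × 6 = 1,373,760,000 bytes.
Total = 6,306,655,500 bytes = 6014.5 MiB.

6014.5 MiB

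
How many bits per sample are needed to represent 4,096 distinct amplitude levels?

12 bits

log2(4,096) = 12.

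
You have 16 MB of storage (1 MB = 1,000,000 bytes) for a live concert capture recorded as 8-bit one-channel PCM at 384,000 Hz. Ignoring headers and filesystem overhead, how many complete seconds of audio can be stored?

Uncompressed byte rate = 384,000 × 1 × 1 = 384,000 bytes/s.
Capacity = 16 × 1,000,000 = 16,000,000 bytes.
16,000,000 / 384,000 ≈ 41.67 s → 41 seconds.

41 seconds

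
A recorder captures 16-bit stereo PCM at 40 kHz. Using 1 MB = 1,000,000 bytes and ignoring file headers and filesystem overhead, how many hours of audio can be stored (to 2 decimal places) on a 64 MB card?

Uncompressed byte rate = 40,000 × 2 × 2 = 160,000 bytes/s.
Capacity = 64 × 1,000,000 = 64,000,000 bytes.
64,000,000 / 160,000 ≈ 400 s → 0.11 hours.

0.11 hours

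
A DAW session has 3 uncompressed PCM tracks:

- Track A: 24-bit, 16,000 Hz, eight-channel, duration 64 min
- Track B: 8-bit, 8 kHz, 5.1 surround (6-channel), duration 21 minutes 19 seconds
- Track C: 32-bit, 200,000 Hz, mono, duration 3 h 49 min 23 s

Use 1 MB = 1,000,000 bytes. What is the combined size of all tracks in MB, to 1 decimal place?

Track A: 64 min = 3,840 s; 16,000 × 3,840 × 3 × 8 = 1,474,560,000 bytes.
Track B: 21 minutes 19 seconds = 1,279 s; 8,000 × 1,279 × 1 × 6 = 61,392,000 bytes.
Track C: 3 h 49 min 23 s = 13,763 s; 200,000 × 13,763 × 4 × 1 = 11,010,400,000 bytes.
Total = 12,546,352,000 bytes = 12546.4 MB.

12546.4 MB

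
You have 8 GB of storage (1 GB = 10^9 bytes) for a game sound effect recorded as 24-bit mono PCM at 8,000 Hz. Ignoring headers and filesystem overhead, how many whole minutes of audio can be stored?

Uncompressed byte rate = 8,000 × 3 × 1 = 24,000 bytes/s.
Capacity = 8 × 1,000,000,000 = 8,000,000,000 bytes.
8,000,000,000 / 24,000 ≈ 333333.33 s → 5,555 minutes.

5,555 minutes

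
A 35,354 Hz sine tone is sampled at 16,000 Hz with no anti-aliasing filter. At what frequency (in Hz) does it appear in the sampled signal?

3,354 Hz

Nyquist = 16,000/2 = 8,000 Hz; 35,354 Hz exceeds it.
Alias = |35,354 − 2×16,000| = |35,354 − 32,000| = 3,354 Hz.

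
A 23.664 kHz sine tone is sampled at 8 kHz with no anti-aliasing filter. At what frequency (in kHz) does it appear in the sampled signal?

0.336 kHz

Nyquist = 8,000/2 = 4,000 Hz; 23,664 Hz exceeds it.
Alias = |23,664 − 3×8,000| = |23,664 − 24,000| = 336 Hz = 0.336 kHz.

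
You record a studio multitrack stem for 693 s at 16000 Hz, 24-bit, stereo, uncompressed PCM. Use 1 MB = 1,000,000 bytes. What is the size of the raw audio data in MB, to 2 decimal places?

66.53 MB

Bytes = 16,000 samples/s × 693 s × 3 bytes/sample × 2 ch = 66,528,000 bytes.
66,528,000 / 1,000,000 = 66.53 MB.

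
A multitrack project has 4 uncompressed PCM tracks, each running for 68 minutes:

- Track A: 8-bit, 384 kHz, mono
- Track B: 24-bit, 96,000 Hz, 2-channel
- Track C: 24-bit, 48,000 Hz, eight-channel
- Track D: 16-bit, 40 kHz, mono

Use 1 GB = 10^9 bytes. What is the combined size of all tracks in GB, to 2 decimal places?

68 minutes = 4,080 s.
Track A: 384,000 × 4,080 × 1 × 1 = 1,566,720,000 bytes.
Track B: 96,000 × 4,080 × 3 × 2 = 2,350,080,000 bytes.
Track C: 48,000 × 4,080 × 3 × 8 = 4,700,160,000 bytes.
Track D: 40,000 × 4,080 × 2 × 1 = 326,400,000 bytes.
Total = 8,943,360,000 bytes = 8.94 GB.

8.94 GB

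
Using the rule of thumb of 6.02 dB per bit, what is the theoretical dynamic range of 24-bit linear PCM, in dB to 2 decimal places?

144.48 dB

24 × 6.02 = 144.48 dB.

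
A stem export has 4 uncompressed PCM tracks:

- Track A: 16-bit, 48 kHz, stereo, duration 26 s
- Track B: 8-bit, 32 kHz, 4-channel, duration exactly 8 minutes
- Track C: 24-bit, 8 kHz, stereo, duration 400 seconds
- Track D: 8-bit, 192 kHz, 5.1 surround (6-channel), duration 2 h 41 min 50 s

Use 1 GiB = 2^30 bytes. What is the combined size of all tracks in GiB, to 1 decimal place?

10.5 GiB

Track A: 48,000 × 26 × 2 × 2 = 4,992,000 bytes.
Track B: exactly 8 minutes = 480 s; 32,000 × 480 × 1 × 4 = 61,440,000 bytes.
Track C: 8,000 × 400 × 3 × 2 = 19,200,000 bytes.
Track D: 2 h 41 min 50 s = 9,710 s; 192,000 × 9,710 × 1 × 6 = 11,185,920,000 bytes.
Total = 11,271,552,000 bytes = 10.5 GiB.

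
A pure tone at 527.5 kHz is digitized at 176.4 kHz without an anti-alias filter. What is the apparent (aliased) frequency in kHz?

Nyquist = 176,400/2 = 88,200 Hz; 527,500 Hz exceeds it.
Alias = |527,500 − 3×176,400| = |527,500 − 529,200| = 1,700 Hz = 1.7 kHz.

1.7 kHz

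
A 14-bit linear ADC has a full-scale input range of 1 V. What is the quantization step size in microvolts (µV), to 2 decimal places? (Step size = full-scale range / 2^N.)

61.04 µV

1 V / 2^14 = 1 / 16,384 V = 61.04 µV.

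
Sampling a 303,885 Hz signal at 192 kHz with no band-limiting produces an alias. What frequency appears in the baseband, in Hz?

Nyquist = 192,000/2 = 96,000 Hz; 303,885 Hz exceeds it.
Alias = |303,885 − 2×192,000| = |303,885 − 384,000| = 80,115 Hz.

80,115 Hz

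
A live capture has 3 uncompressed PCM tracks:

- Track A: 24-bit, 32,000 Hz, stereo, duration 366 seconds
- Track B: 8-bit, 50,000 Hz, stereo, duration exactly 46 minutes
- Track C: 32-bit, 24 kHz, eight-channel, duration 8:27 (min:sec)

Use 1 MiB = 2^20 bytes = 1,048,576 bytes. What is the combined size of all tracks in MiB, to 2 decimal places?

701.57 MiB

Track A: 32,000 × 366 × 3 × 2 = 70,272,000 bytes.
Track B: exactly 46 minutes = 2,760 s; 50,000 × 2,760 × 1 × 2 = 276,000,000 bytes.
Track C: 8:27 (min:sec) = 507 s; 24,000 × 507 × 4 × 8 = 389,376,000 bytes.
Total = 735,648,000 bytes = 701.57 MiB.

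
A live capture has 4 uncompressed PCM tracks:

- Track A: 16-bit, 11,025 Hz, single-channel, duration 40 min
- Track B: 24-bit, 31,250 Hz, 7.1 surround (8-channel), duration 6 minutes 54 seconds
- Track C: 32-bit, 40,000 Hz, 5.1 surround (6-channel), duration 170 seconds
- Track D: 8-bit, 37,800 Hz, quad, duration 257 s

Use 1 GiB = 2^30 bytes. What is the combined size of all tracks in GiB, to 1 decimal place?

Track A: 40 min = 2,400 s; 11,025 × 2,400 × 2 × 1 = 52,920,000 bytes.
Track B: 6 minutes 54 seconds = 414 s; 31,250 × 414 × 3 × 8 = 310,500,000 bytes.
Track C: 40,000 × 170 × 4 × 6 = 163,200,000 bytes.
Track D: 37,800 × 257 × 1 × 4 = 38,858,400 bytes.
Total = 565,478,400 bytes = 0.5 GiB.

0.5 GiB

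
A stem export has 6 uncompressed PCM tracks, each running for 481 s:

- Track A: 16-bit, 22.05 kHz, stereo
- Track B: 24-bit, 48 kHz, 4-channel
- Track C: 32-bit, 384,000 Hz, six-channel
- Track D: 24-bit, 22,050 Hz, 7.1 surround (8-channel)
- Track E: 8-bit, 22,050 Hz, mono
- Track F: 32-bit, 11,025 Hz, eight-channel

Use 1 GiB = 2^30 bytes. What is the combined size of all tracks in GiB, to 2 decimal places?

Track A: 22,050 × 481 × 2 × 2 = 42,424,200 bytes.
Track B: 48,000 × 481 × 3 × 4 = 277,056,000 bytes.
Track C: 384,000 × 481 × 4 × 6 = 4,432,896,000 bytes.
Track D: 22,050 × 481 × 3 × 8 = 254,545,200 bytes.
Track E: 22,050 × 481 × 1 × 1 = 10,606,050 bytes.
Track F: 11,025 × 481 × 4 × 8 = 169,696,800 bytes.
Total = 5,187,224,250 bytes = 4.83 GiB.

4.83 GiB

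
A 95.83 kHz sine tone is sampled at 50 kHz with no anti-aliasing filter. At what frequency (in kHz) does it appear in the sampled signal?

Nyquist = 50,000/2 = 25,000 Hz; 95,830 Hz exceeds it.
Alias = |95,830 − 2×50,000| = |95,830 − 100,000| = 4,170 Hz = 4.17 kHz.

4.17 kHz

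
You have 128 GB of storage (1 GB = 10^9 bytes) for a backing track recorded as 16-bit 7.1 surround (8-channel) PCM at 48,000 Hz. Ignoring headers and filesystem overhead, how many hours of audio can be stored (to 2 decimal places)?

Uncompressed byte rate = 48,000 × 2 × 8 = 768,000 bytes/s.
Capacity = 128 × 1,000,000,000 = 128,000,000,000 bytes.
128,000,000,000 / 768,000 ≈ 166666.67 s → 46.30 hours.

46.30 hours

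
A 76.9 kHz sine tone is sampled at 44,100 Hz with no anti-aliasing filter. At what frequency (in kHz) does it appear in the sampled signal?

11.3 kHz

Nyquist = 44,100/2 = 22,050 Hz; 76,900 Hz exceeds it.
Alias = |76,900 − 2×44,100| = |76,900 − 88,200| = 11,300 Hz = 11.3 kHz.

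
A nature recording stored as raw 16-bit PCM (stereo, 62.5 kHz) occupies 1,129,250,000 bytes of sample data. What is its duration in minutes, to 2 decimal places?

Byte rate = 62,500 × 2 × 2 = 250,000 bytes/s.
Duration = 1,129,250,000 / 250,000 = 4,517 s.
4,517 s / 60 = 75.28 minutes.

75.28 minutes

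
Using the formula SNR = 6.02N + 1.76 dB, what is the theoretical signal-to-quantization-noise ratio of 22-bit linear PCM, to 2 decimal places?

134.20 dB

6.02 × 22 + 1.76 = 134.20 dB.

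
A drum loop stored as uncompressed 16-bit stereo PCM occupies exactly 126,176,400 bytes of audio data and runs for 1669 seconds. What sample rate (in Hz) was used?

Bytes = sample_rate × seconds × bytes_per_sample × channels.
sample_rate = 126,176,400 / (1,669 × 2 × 2) = 126,176,400 / 6,676 = 18,900 Hz.

18,900 Hz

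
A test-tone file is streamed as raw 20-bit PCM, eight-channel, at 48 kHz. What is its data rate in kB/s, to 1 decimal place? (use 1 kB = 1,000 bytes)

960.0 kB/s

Bit rate = 48,000 × 20 × 8 = 7,680,000 bits/s.
7,680,000 / 8 = 960,000 B/s = 960.0 kB/s.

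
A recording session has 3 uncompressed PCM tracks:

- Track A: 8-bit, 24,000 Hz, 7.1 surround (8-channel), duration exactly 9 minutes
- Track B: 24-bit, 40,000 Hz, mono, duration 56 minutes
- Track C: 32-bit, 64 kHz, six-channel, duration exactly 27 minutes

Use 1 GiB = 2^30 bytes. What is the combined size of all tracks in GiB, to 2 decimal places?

2.79 GiB

Track A: exactly 9 minutes = 540 s; 24,000 × 540 × 1 × 8 = 103,680,000 bytes.
Track B: 56 minutes = 3,360 s; 40,000 × 3,360 × 3 × 1 = 403,200,000 bytes.
Track C: exactly 27 minutes = 1,620 s; 64,000 × 1,620 × 4 × 6 = 2,488,320,000 bytes.
Total = 2,995,200,000 bytes = 2.79 GiB.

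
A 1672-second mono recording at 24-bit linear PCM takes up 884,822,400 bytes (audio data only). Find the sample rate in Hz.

Bytes = sample_rate × seconds × bytes_per_sample × channels.
sample_rate = 884,822,400 / (1,672 × 3 × 1) = 884,822,400 / 5,016 = 176,400 Hz.

176,400 Hz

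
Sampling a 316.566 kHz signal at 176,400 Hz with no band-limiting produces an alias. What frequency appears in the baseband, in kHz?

Nyquist = 176,400/2 = 88,200 Hz; 316,566 Hz exceeds it.
Alias = |316,566 − 2×176,400| = |316,566 − 352,800| = 36,234 Hz = 36.234 kHz.

36.234 kHz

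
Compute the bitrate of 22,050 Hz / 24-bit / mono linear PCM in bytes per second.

Bit rate = 22,050 × 24 × 1 = 529,200 bits/s.
529,200 / 8 = 66,150 bytes/s.

66,150 bytes/s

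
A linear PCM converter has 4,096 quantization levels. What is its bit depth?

12 bits

log2(4,096) = 12.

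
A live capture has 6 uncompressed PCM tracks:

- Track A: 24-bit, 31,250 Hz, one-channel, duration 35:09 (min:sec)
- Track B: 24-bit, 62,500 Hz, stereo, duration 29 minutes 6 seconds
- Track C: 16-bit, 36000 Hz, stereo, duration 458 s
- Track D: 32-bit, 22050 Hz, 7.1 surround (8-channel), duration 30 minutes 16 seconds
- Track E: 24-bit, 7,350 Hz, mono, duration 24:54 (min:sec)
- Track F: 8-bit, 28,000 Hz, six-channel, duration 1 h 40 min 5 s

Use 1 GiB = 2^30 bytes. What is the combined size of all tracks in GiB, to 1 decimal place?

3.0 GiB

Track A: 35:09 (min:sec) = 2,109 s; 31,250 × 2,109 × 3 × 1 = 197,718,750 bytes.
Track B: 29 minutes 6 seconds = 1,746 s; 62,500 × 1,746 × 3 × 2 = 654,750,000 bytes.
Track C: 36,000 × 458 × 2 × 2 = 65,952,000 bytes.
Track D: 30 minutes 16 seconds = 1,816 s; 22,050 × 1,816 × 4 × 8 = 1,281,369,600 bytes.
Track E: 24:54 (min:sec) = 1,494 s; 7,350 × 1,494 × 3 × 1 = 32,942,700 bytes.
Track F: 1 h 40 min 5 s = 6,005 s; 28,000 × 6,005 × 1 × 6 = 1,008,840,000 bytes.
Total = 3,241,573,050 bytes = 3.0 GiB.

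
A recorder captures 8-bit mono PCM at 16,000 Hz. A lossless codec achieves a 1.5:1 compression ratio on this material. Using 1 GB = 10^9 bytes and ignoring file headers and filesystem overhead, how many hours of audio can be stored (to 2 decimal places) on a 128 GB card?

3333.33 hours

Uncompressed byte rate = 16,000 × 1 × 1 = 16,000 bytes/s.
After 1.5:1 compression, effective rate ≈ 10666.67 bytes/s.
Capacity = 128 × 1,000,000,000 = 128,000,000,000 bytes.
128,000,000,000 / effective rate ≈ 12000000 s → 3333.33 hours.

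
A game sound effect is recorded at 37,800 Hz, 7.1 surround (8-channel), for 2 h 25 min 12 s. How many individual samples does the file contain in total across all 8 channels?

2,634,508,800 samples

2 h 25 min 12 s = 8,712 s.
37,800 × 8,712 s × 8 ch = 2,634,508,800 samples.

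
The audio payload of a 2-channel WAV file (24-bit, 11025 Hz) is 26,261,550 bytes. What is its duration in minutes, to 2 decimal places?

6.62 minutes

Byte rate = 11,025 × 3 × 2 = 66,150 bytes/s.
Duration = 26,261,550 / 66,150 = 397 s.
397 s / 60 = 6.62 minutes.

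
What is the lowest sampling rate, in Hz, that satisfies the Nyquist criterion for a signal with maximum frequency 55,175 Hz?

110,350 Hz

Minimum sample rate = 2 × 55,175 Hz = 110,350 Hz.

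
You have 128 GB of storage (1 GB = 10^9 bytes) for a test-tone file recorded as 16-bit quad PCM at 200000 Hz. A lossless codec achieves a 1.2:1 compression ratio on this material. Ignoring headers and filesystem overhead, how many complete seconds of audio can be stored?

96,000 seconds

Uncompressed byte rate = 200,000 × 2 × 4 = 1,600,000 bytes/s.
After 1.2:1 compression, effective rate ≈ 1333333.33 bytes/s.
Capacity = 128 × 1,000,000,000 = 128,000,000,000 bytes.
128,000,000,000 / effective rate ≈ 96000 s → 96,000 seconds.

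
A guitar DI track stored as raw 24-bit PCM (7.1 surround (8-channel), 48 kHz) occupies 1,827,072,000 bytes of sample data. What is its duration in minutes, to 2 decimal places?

Byte rate = 48,000 × 3 × 8 = 1,152,000 bytes/s.
Duration = 1,827,072,000 / 1,152,000 = 1,586 s.
1,586 s / 60 = 26.43 minutes.

26.43 minutes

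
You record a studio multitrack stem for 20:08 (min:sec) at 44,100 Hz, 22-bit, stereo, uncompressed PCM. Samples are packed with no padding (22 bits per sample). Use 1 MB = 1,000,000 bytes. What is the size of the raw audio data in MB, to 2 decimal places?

Duration = 20:08 (min:sec) = 1,208 s.
Bits = 44,100 × 1,208 × 22 × 2 = 2,344,003,200 bits = 293,000,400 bytes.
293,000,400 / 1,000,000 = 293.00 MB.

293.00 MB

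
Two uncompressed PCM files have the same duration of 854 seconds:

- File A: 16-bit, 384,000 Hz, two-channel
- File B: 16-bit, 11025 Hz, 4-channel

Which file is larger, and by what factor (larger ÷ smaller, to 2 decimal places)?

File A, by a factor of 17.41

File A: 384,000 × 2 × 2 = 1,536,000 bytes/s.
File B: 11,025 × 2 × 4 = 88,200 bytes/s.
File A is larger; ratio = 1,311,744,000 / 75,322,800 = 17.41.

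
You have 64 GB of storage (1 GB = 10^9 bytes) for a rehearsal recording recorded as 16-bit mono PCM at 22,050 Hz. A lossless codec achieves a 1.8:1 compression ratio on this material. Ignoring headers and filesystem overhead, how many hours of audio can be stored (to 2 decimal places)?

725.62 hours

Uncompressed byte rate = 22,050 × 2 × 1 = 44,100 bytes/s.
After 1.8:1 compression, effective rate ≈ 24500 bytes/s.
Capacity = 64 × 1,000,000,000 = 64,000,000,000 bytes.
64,000,000,000 / effective rate ≈ 2612244.9 s → 725.62 hours.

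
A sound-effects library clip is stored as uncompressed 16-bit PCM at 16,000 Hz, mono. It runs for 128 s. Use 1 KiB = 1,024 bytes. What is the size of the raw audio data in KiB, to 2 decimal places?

4000.00 KiB

Bytes = 16,000 samples/s × 128 s × 2 bytes/sample × 1 ch = 4,096,000 bytes.
4,096,000 / 1,024 = 4000.00 KiB.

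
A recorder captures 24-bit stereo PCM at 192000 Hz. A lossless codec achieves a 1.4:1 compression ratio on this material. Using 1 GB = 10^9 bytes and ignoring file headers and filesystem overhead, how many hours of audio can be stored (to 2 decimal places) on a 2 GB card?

Uncompressed byte rate = 192,000 × 3 × 2 = 1,152,000 bytes/s.
After 1.4:1 compression, effective rate ≈ 822857.14 bytes/s.
Capacity = 2 × 1,000,000,000 = 2,000,000,000 bytes.
2,000,000,000 / effective rate ≈ 2430.56 s → 0.68 hours.

0.68 hours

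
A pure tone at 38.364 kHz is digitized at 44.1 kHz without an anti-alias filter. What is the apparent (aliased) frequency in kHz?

5.736 kHz

Nyquist = 44,100/2 = 22,050 Hz; 38,364 Hz exceeds it.
Alias = |38,364 − 1×44,100| = |38,364 − 44,100| = 5,736 Hz = 5.736 kHz.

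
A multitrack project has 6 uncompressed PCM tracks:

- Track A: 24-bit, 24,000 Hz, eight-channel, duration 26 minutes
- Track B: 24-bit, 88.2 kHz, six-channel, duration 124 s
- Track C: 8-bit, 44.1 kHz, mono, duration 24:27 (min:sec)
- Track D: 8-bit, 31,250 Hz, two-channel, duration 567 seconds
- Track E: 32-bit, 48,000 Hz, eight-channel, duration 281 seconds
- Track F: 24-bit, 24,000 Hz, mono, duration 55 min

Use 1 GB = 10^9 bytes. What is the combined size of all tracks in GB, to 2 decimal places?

1.86 GB

Track A: 26 minutes = 1,560 s; 24,000 × 1,560 × 3 × 8 = 898,560,000 bytes.
Track B: 88,200 × 124 × 3 × 6 = 196,862,400 bytes.
Track C: 24:27 (min:sec) = 1,467 s; 44,100 × 1,467 × 1 × 1 = 64,694,700 bytes.
Track D: 31,250 × 567 × 1 × 2 = 35,437,500 bytes.
Track E: 48,000 × 281 × 4 × 8 = 431,616,000 bytes.
Track F: 55 min = 3,300 s; 24,000 × 3,300 × 3 × 1 = 237,600,000 bytes.
Total = 1,864,770,600 bytes = 1.86 GB.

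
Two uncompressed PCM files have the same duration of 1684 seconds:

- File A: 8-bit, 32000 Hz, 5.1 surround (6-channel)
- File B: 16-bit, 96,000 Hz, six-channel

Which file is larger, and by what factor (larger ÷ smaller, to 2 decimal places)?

File A: 32,000 × 1 × 6 = 192,000 bytes/s.
File B: 96,000 × 2 × 6 = 1,152,000 bytes/s.
File B is larger; ratio = 1,939,968,000 / 323,328,000 = 6.00.

File B, by a factor of 6.00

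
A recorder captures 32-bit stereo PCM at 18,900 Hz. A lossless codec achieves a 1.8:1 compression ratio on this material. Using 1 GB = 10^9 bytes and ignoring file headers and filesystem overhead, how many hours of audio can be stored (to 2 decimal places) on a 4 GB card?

Uncompressed byte rate = 18,900 × 4 × 2 = 151,200 bytes/s.
After 1.8:1 compression, effective rate ≈ 84000 bytes/s.
Capacity = 4 × 1,000,000,000 = 4,000,000,000 bytes.
4,000,000,000 / effective rate ≈ 47619.05 s → 13.23 hours.

13.23 hours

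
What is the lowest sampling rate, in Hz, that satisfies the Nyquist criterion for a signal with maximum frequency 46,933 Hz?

93,866 Hz

Minimum sample rate = 2 × 46,933 Hz = 93,866 Hz.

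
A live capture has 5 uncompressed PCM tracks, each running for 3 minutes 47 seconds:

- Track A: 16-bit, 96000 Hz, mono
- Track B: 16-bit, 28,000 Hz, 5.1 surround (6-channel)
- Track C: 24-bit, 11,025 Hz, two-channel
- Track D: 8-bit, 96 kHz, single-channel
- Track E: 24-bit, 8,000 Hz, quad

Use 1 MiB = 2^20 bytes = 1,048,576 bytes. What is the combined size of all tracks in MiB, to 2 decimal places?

170.19 MiB

3 minutes 47 seconds = 227 s.
Track A: 96,000 × 227 × 2 × 1 = 43,584,000 bytes.
Track B: 28,000 × 227 × 2 × 6 = 76,272,000 bytes.
Track C: 11,025 × 227 × 3 × 2 = 15,016,050 bytes.
Track D: 96,000 × 227 × 1 × 1 = 21,792,000 bytes.
Track E: 8,000 × 227 × 3 × 4 = 21,792,000 bytes.
Total = 178,456,050 bytes = 170.19 MiB.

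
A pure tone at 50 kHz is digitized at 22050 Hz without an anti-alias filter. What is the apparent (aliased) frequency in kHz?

Nyquist = 22,050/2 = 11,025 Hz; 50,000 Hz exceeds it.
Alias = |50,000 − 2×22,050| = |50,000 − 44,100| = 5,900 Hz = 5.9 kHz.

5.9 kHz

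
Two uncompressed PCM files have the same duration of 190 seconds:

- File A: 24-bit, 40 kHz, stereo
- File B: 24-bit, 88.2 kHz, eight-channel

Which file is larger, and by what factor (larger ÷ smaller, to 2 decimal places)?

File A: 40,000 × 3 × 2 = 240,000 bytes/s.
File B: 88,200 × 3 × 8 = 2,116,800 bytes/s.
File B is larger; ratio = 402,192,000 / 45,600,000 = 8.82.

File B, by a factor of 8.82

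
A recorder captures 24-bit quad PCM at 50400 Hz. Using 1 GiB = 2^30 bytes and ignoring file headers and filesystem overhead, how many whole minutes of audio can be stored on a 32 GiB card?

946 minutes

Uncompressed byte rate = 50,400 × 3 × 4 = 604,800 bytes/s.
Capacity = 32 × 1,073,741,824 = 34,359,738,368 bytes.
34,359,738,368 / 604,800 ≈ 56811.74 s → 946 minutes.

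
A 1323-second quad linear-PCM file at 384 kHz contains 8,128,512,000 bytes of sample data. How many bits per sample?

32 bits

Bytes per sample = 8,128,512,000 / (384,000 × 1,323 × 4) = 8,128,512,000 / 2,032,128,000 = 4.
Bit depth = 4 × 8 = 32 bits.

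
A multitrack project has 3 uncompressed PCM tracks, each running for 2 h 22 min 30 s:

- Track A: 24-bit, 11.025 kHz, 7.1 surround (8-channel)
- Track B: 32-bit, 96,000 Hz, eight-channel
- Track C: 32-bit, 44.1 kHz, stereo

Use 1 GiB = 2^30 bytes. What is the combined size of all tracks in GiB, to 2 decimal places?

2 h 22 min 30 s = 8,550 s.
Track A: 11,025 × 8,550 × 3 × 8 = 2,262,330,000 bytes.
Track B: 96,000 × 8,550 × 4 × 8 = 26,265,600,000 bytes.
Track C: 44,100 × 8,550 × 4 × 2 = 3,016,440,000 bytes.
Total = 31,544,370,000 bytes = 29.38 GiB.

29.38 GiB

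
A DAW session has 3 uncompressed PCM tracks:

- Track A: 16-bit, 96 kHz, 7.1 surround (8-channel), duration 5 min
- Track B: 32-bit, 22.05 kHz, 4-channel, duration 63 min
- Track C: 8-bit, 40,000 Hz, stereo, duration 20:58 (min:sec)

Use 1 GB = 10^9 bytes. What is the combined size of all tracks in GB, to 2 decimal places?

Track A: 5 min = 300 s; 96,000 × 300 × 2 × 8 = 460,800,000 bytes.
Track B: 63 min = 3,780 s; 22,050 × 3,780 × 4 × 4 = 1,333,584,000 bytes.
Track C: 20:58 (min:sec) = 1,258 s; 40,000 × 1,258 × 1 × 2 = 100,640,000 bytes.
Total = 1,895,024,000 bytes = 1.90 GB.

1.90 GB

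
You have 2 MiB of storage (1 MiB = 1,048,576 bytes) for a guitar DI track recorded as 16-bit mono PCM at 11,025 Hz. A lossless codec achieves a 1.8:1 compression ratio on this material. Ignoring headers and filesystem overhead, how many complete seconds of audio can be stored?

171 seconds

Uncompressed byte rate = 11,025 × 2 × 1 = 22,050 bytes/s.
After 1.8:1 compression, effective rate ≈ 12250 bytes/s.
Capacity = 2 × 1,048,576 = 2,097,152 bytes.
2,097,152 / effective rate ≈ 171.2 s → 171 seconds.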